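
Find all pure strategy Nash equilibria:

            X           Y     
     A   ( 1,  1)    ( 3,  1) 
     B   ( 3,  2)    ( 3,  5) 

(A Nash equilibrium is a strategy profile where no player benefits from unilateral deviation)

Nash equilibrium: (A, Y), (B, Y)

Work:
Best responses:
  P1 vs X: payoffs [1, 3] → best response B (payoff 3)
  P1 vs Y: payoffs [3, 3] → best response A/B (payoff 3)
  P2 vs A: payoffs [1, 1] → best response X/Y (payoff 1)
  P2 vs B: payoffs [2, 5] → best response Y (payoff 5)
Mutual best responses: (A,Y), (B,Y) → Nash equilibria.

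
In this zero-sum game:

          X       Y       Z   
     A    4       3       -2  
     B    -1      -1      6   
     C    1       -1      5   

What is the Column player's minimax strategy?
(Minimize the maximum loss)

Column should play Y, value = 3

Work:
Column player minimizes Row's maximum payoff:
Column X: max payoff to Row = 4
Column Y: max payoff to Row = 3
Column Z: max payoff to Row = 6
Minimum is 3, achieved by column Y.
Minimax strategy: Y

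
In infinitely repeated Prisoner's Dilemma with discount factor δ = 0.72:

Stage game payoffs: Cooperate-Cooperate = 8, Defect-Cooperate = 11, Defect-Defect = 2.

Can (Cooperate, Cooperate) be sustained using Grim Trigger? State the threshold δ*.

δ* = 0.3333; since δ = 0.72 ≥ 0.3333, cooperation can be sustained

Work:
For Grim Trigger:
Cooperate forever: 8/(1-δ)
Defect then punished: 11 + 2·δ/(1-δ)
Need: 8/(1-δ) ≥ 11 + 2·δ/(1-δ)
Solving: δ ≥ (T-R)/(T-P) = (11-8)/(11-2) = 0.3333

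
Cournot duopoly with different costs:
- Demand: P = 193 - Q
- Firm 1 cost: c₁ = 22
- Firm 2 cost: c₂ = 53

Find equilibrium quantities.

q₁* = 67.33, q₂* = 36.33

Work:
Reaction: q₁ = (193 - 22 - q₂)/2
Reaction: q₂ = (193 - 53 - q₁)/2
Solve simultaneously:
q₁* = (193 - 2×22 + 53)/3 = 67.33
q₂* = (193 - 2×53 + 22)/3 = 36.33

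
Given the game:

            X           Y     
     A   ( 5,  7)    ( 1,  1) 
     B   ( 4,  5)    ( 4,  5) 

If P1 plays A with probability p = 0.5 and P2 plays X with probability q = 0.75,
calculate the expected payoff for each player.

E[P1] = 4.0, E[P2] = 5.25

Work:
E[P1] = p·q·π₁(A,X) + p·(1-q)·π₁(A,Y) + (1-p)·q·π₁(B,X) + (1-p)·(1-q)·π₁(B,Y)
= 0.5·0.75·5 + 0.5·0.25·1 + 0.5·0.75·4 + 0.5·0.25·4
= 4.0

E[P2] = 5.25 (similar calculation)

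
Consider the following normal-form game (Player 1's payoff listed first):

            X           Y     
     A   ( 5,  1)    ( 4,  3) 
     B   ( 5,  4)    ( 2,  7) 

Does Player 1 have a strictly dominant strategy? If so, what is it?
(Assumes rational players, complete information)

No strictly dominant strategy exists for Player 1

Work:
A strategy strictly dominates another if it gives a strictly higher payoff against every opponent action. Compare each pair of P1's strategies column-by-column:
  A vs B: [5 vs 5, 4 vs 2] → A does not strictly dominate B (column X: 5 ≤ 5)
  B vs A: [5 vs 5, 2 vs 4] → B does not strictly dominate A (column X: 5 ≤ 5)
No single strategy strictly dominates all others → no strictly dominant strategy.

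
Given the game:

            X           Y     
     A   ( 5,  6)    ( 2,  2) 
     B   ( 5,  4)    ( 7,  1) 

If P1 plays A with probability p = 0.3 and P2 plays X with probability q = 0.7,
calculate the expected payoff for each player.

E[P1] = 5.15, E[P2] = 3.61

Work:
E[P1] = p·q·π₁(A,X) + p·(1-q)·π₁(A,Y) + (1-p)·q·π₁(B,X) + (1-p)·(1-q)·π₁(B,Y)
= 0.3·0.7·5 + 0.3·0.3·2 + 0.7·0.7·5 + 0.7·0.3·7
= 5.15

E[P2] = 3.61 (similar calculation)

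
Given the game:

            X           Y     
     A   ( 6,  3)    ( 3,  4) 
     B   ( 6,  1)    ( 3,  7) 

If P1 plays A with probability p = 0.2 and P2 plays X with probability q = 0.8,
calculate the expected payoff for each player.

E[P1] = 5.4, E[P2] = 2.4

Work:
E[P1] = p·q·π₁(A,X) + p·(1-q)·π₁(A,Y) + (1-p)·q·π₁(B,X) + (1-p)·(1-q)·π₁(B,Y)
= 0.2·0.8·6 + 0.2·0.2·3 + 0.8·0.8·6 + 0.8·0.2·3
= 5.4

E[P2] = 2.4 (similar calculation)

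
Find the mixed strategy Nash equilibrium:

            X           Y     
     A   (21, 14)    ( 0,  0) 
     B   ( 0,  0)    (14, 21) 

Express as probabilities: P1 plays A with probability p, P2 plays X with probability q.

p = 0.6, q = 0.4

Work:
Find probabilities that make opponent indifferent:
P2 chooses q to make P1 indifferent between A and B
P1 chooses p to make P2 indifferent between X and Y
Mixed NE: P1 plays (A: 0.6, B: 0.4), P2 plays (X: 0.4, Y: 0.6)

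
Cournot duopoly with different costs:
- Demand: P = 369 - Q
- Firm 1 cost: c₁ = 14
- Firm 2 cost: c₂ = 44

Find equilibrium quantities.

q₁* = 128.33, q₂* = 98.33

Work:
Reaction: q₁ = (369 - 14 - q₂)/2
Reaction: q₂ = (369 - 44 - q₁)/2
Solve simultaneously:
q₁* = (369 - 2×14 + 44)/3 = 128.33
q₂* = (369 - 2×44 + 14)/3 = 98.33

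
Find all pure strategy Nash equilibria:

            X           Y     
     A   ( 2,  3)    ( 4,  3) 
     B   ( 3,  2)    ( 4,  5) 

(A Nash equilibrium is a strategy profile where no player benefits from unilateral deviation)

Nash equilibrium: (A, Y), (B, Y)

Work:
Best responses:
  P1 vs X: payoffs [2, 3] → best response B (payoff 3)
  P1 vs Y: payoffs [4, 4] → best response A/B (payoff 4)
  P2 vs A: payoffs [3, 3] → best response X/Y (payoff 3)
  P2 vs B: payoffs [2, 5] → best response Y (payoff 5)
Mutual best responses: (A,Y), (B,Y) → Nash equilibria.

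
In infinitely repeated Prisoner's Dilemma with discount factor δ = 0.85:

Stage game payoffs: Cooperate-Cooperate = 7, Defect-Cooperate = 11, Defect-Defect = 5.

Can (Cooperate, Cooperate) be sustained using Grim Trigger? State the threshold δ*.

δ* = 0.6667; since δ = 0.85 ≥ 0.6667, cooperation can be sustained

Work:
For Grim Trigger:
Cooperate forever: 7/(1-δ)
Defect then punished: 11 + 5·δ/(1-δ)
Need: 7/(1-δ) ≥ 11 + 5·δ/(1-δ)
Solving: δ ≥ (T-R)/(T-P) = (11-7)/(11-5) = 0.6667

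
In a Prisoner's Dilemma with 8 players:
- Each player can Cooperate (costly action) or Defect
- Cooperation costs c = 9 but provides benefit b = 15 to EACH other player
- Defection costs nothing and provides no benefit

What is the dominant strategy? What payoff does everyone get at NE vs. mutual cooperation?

Dominant: Defect; NE payoff = 0; Coop payoff = 96

Work:
Defect dominates (saves cost c = 9, benefit to others is external)
NE: All defect → everyone gets 0
If all cooperate: each receives (7)×15 - 9 = 96
Social dilemma: 96 > 0 but NE gives 0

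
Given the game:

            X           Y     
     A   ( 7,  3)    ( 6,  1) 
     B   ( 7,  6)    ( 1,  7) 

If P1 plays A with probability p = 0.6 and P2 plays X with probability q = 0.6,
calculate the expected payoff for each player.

E[P1] = 5.8, E[P2] = 3.88

Work:
E[P1] = p·q·π₁(A,X) + p·(1-q)·π₁(A,Y) + (1-p)·q·π₁(B,X) + (1-p)·(1-q)·π₁(B,Y)
= 0.6·0.6·7 + 0.6·0.4·6 + 0.4·0.6·7 + 0.4·0.4·1
= 5.8

E[P2] = 3.88 (similar calculation)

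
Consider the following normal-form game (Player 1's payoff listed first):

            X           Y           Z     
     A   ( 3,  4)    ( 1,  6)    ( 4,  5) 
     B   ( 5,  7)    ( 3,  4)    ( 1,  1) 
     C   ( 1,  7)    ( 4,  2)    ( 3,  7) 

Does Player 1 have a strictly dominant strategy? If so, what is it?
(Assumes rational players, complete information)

No strictly dominant strategy exists for Player 1

Work:
A strategy strictly dominates another if it gives a strictly higher payoff against every opponent action. Compare each pair of P1's strategies column-by-column:
  A vs B: [3 vs 5, 1 vs 3, 4 vs 1] → A does not strictly dominate B (column X: 3 ≤ 5)
  A vs C: [3 vs 1, 1 vs 4, 4 vs 3] → A does not strictly dominate C (column Y: 1 ≤ 4)
  B vs A: [5 vs 3, 3 vs 1, 1 vs 4] → B does not strictly dominate A (column Z: 1 ≤ 4)
  B vs C: [5 vs 1, 3 vs 4, 1 vs 3] → B does not strictly dominate C (column Y: 3 ≤ 4)
  C vs A: [1 vs 3, 4 vs 1, 3 vs 4] → C does not strictly dominate A (column X: 1 ≤ 3)
  C vs B: [1 vs 5, 4 vs 3, 3 vs 1] → C does not strictly dominate B (column X: 1 ≤ 5)
No single strategy strictly dominates all others → no strictly dominant strategy.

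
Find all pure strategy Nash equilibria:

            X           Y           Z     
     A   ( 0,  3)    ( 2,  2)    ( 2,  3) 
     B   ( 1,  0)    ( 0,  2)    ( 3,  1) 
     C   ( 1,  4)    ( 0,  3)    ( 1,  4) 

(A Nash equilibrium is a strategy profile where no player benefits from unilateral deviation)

Nash equilibrium: (C, X)

Work:
Best responses:
  P1 vs X: payoffs [0, 1, 1] → best response B/C (payoff 1)
  P1 vs Y: payoffs [2, 0, 0] → best response A (payoff 2)
  P1 vs Z: payoffs [2, 3, 1] → best response B (payoff 3)
  P2 vs A: payoffs [3, 2, 3] → best response X/Z (payoff 3)
  P2 vs B: payoffs [0, 2, 1] → best response Y (payoff 2)
  P2 vs C: payoffs [4, 3, 4] → best response X/Z (payoff 4)
Mutual best responses: (C,X) → Nash equilibria.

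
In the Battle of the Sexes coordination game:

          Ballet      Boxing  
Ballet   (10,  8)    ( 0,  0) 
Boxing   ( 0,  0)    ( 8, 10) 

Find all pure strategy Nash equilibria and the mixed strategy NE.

Pure NE: (Ballet, Ballet) and (Boxing, Boxing); Mixed NE: p = 0.5556, q = 0.4444

Work:
Check pure NE:
(Ballet, Ballet): (10, 8) - no unilateral deviation beneficial
(Boxing, Boxing): (8, 10) - no unilateral deviation beneficial
Mixed NE: P1 plays Ballet with p = 0.5556, P2 plays Ballet with q = 0.4444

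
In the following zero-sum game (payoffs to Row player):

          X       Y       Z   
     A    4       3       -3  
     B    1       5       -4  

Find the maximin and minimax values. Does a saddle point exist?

Maximin = -3, Minimax = -3, Saddle: True

Work:
Row minimums: [-3, -4] → maximin = -3
Column maximums: [4, 5, -3] → minimax = -3
Saddle point exists! Game value = -3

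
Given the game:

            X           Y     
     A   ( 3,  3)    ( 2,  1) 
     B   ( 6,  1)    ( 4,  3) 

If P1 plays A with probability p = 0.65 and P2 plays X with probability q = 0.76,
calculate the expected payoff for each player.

E[P1] = 3.726, E[P2] = 2.156

Work:
E[P1] = p·q·π₁(A,X) + p·(1-q)·π₁(A,Y) + (1-p)·q·π₁(B,X) + (1-p)·(1-q)·π₁(B,Y)
= 0.65·0.76·3 + 0.65·0.24·2 + 0.35·0.76·6 + 0.35·0.24·4
= 3.726

E[P2] = 2.156 (similar calculation)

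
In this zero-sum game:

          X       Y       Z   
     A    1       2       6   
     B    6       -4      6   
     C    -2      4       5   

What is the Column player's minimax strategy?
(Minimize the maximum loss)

Column should play Y, value = 4

Work:
Column player minimizes Row's maximum payoff:
Column X: max payoff to Row = 6
Column Y: max payoff to Row = 4
Column Z: max payoff to Row = 6
Minimum is 4, achieved by column Y.
Minimax strategy: Y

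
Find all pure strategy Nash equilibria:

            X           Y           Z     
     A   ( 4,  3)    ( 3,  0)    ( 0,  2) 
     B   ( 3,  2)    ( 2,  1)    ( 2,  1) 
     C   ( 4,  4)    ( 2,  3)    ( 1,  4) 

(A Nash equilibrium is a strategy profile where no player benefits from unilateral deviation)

Nash equilibrium: (A, X), (C, X)

Work:
Best responses:
  P1 vs X: payoffs [4, 3, 4] → best response A/C (payoff 4)
  P1 vs Y: payoffs [3, 2, 2] → best response A (payoff 3)
  P1 vs Z: payoffs [0, 2, 1] → best response B (payoff 2)
  P2 vs A: payoffs [3, 0, 2] → best response X (payoff 3)
  P2 vs B: payoffs [2, 1, 1] → best response X (payoff 2)
  P2 vs C: payoffs [4, 3, 4] → best response X/Z (payoff 4)
Mutual best responses: (A,X), (C,X) → Nash equilibria.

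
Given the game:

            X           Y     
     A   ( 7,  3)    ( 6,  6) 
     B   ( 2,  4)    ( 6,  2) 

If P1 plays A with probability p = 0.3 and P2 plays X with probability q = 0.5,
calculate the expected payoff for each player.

E[P1] = 4.75, E[P2] = 3.45

Work:
E[P1] = p·q·π₁(A,X) + p·(1-q)·π₁(A,Y) + (1-p)·q·π₁(B,X) + (1-p)·(1-q)·π₁(B,Y)
= 0.3·0.5·7 + 0.3·0.5·6 + 0.7·0.5·2 + 0.7·0.5·6
= 4.75

E[P2] = 3.45 (similar calculation)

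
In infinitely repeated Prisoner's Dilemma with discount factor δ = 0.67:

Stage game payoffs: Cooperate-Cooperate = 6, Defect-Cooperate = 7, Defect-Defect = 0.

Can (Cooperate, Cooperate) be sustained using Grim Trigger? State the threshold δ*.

δ* = 0.1429; since δ = 0.67 ≥ 0.1429, cooperation can be sustained

Work:
For Grim Trigger:
Cooperate forever: 6/(1-δ)
Defect then punished: 7 + 0·δ/(1-δ)
Need: 6/(1-δ) ≥ 7 + 0·δ/(1-δ)
Solving: δ ≥ (T-R)/(T-P) = (7-6)/(7-0) = 0.1429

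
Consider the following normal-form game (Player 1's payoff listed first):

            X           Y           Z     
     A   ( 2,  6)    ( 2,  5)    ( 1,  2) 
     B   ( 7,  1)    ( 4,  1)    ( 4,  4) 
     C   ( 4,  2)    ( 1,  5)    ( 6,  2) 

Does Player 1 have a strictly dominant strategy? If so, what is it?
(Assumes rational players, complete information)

No strictly dominant strategy exists for Player 1

Work:
A strategy strictly dominates another if it gives a strictly higher payoff against every opponent action. Compare each pair of P1's strategies column-by-column:
  A vs B: [2 vs 7, 2 vs 4, 1 vs 4] → A does not strictly dominate B (column X: 2 ≤ 7)
  A vs C: [2 vs 4, 2 vs 1, 1 vs 6] → A does not strictly dominate C (column X: 2 ≤ 4)
  B vs A: [7 vs 2, 4 vs 2, 4 vs 1] → B strictly dominates A
  B vs C: [7 vs 4, 4 vs 1, 4 vs 6] → B does not strictly dominate C (column Z: 4 ≤ 6)
  C vs A: [4 vs 2, 1 vs 2, 6 vs 1] → C does not strictly dominate A (column Y: 1 ≤ 2)
  C vs B: [4 vs 7, 1 vs 4, 6 vs 4] → C does not strictly dominate B (column X: 4 ≤ 7)
No single strategy strictly dominates all others → no strictly dominant strategy.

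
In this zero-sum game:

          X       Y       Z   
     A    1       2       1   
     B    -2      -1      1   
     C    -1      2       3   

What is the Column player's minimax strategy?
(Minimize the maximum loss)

Column should play X, value = 1

Work:
Column player minimizes Row's maximum payoff:
Column X: max payoff to Row = 1
Column Y: max payoff to Row = 2
Column Z: max payoff to Row = 3
Minimum is 1, achieved by column X.
Minimax strategy: X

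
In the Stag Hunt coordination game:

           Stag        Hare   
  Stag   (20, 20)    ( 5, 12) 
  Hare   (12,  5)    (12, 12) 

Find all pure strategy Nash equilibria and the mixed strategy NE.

Pure NE: (Stag, Stag) and (Hare, Hare); Mixed NE: p = 0.4667, q = 0.4667

Work:
Check pure NE:
(Stag, Stag): (20, 20) - no unilateral deviation beneficial
(Hare, Hare): (12, 12) - no unilateral deviation beneficial
Mixed NE: P1 plays Stag with p = 0.4667, P2 plays Stag with q = 0.4667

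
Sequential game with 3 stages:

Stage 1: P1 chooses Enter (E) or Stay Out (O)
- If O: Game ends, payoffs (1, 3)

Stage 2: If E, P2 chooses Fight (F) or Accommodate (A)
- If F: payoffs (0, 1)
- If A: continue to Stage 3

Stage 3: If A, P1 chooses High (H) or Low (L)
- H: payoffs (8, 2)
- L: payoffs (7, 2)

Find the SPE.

SPE: (E, A, H); Outcome (8, 2)

Work:
Stage 3: P1 chooses H (8 vs 7)
Stage 2: P2: F->1, A->2 (anticipating H). Choose A
Stage 1: P1: O->1, E->8 (anticipating A, H). Choose E
SPE path: E -> A -> H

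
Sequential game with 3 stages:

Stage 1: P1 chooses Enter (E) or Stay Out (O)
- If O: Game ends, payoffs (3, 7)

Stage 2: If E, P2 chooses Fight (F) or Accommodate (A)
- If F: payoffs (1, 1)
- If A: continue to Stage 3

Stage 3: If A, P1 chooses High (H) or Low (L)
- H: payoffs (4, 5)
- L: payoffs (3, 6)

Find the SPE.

SPE: (E, A, H); Outcome (4, 5)

Work:
Stage 3: P1 chooses H (4 vs 3)
Stage 2: P2: F->1, A->5 (anticipating H). Choose A
Stage 1: P1: O->3, E->4 (anticipating A, H). Choose E
SPE path: E -> A -> H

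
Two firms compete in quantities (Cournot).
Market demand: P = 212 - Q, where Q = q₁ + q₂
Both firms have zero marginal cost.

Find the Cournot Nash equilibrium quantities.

q₁* = q₂* = 70.67; P* = 70.67

Work:
Profit: π_i = P·q_i = (a - q_i - q_j)·q_i
FOC: ∂π_i/∂q_i = a - 2q_i - q_j = 0
Reaction function: q_i = (212 - q_j)/2
Symmetry: q* = 212/3 = 70.67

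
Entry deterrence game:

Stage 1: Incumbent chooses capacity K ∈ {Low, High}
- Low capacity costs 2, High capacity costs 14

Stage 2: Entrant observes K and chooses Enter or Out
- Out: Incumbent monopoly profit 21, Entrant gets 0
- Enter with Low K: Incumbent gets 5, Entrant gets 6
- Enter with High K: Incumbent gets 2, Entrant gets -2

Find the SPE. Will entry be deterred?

SPE: (High, Enter|Low, Out|High); Entry deterred. Incumbent net profit = 7

Work:
After Low K: Entrant enters (6 > 0)
After High K: Entrant stays out (-2 < 0)
Incumbent: Low → 5−2=3, High → 21−14=7
Incumbent chooses High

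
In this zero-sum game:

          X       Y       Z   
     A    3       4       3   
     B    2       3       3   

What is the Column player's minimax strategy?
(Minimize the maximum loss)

Column should play X or Z (all achieve the minimum), value = 3

Work:
Column player minimizes Row's maximum payoff:
Column X: max payoff to Row = 3
Column Y: max payoff to Row = 4
Column Z: max payoff to Row = 3
Minimum is 3, achieved by columns X, Z (tied).
Each of X or Z is a minimax strategy.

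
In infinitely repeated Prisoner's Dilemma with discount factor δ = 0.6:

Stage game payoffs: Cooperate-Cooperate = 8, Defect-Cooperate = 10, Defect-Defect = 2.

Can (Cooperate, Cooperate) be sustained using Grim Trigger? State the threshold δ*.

δ* = 0.25; since δ = 0.6 ≥ 0.25, cooperation can be sustained

Work:
For Grim Trigger:
Cooperate forever: 8/(1-δ)
Defect then punished: 10 + 2·δ/(1-δ)
Need: 8/(1-δ) ≥ 10 + 2·δ/(1-δ)
Solving: δ ≥ (T-R)/(T-P) = (10-8)/(10-2) = 0.25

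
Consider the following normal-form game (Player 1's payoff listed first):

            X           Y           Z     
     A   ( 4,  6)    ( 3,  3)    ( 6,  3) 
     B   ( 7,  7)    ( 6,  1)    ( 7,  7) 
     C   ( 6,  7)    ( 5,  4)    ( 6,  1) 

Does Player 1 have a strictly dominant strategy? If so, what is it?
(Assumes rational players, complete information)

Yes, Player 1's strictly dominant strategy is B

Work:
A strategy strictly dominates another if it gives a strictly higher payoff against every opponent action. Compare each pair of P1's strategies column-by-column:
  A vs B: [4 vs 7, 3 vs 6, 6 vs 7] → A does not strictly dominate B (column X: 4 ≤ 7)
  A vs C: [4 vs 6, 3 vs 5, 6 vs 6] → A does not strictly dominate C (column X: 4 ≤ 6)
  B vs A: [7 vs 4, 6 vs 3, 7 vs 6] → B strictly dominates A
  B vs C: [7 vs 6, 6 vs 5, 7 vs 6] → B strictly dominates C
  C vs A: [6 vs 4, 5 vs 3, 6 vs 6] → C does not strictly dominate A (column Z: 6 ≤ 6)
  C vs B: [6 vs 7, 5 vs 6, 6 vs 7] → C does not strictly dominate B (column X: 6 ≤ 7)
B strictly dominates every other strategy → strictly dominant.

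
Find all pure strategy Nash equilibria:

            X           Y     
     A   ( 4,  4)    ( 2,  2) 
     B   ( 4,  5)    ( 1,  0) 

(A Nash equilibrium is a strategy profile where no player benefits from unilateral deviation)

Nash equilibrium: (A, X), (B, X)

Work:
Best responses:
  P1 vs X: payoffs [4, 4] → best response A/B (payoff 4)
  P1 vs Y: payoffs [2, 1] → best response A (payoff 2)
  P2 vs A: payoffs [4, 2] → best response X (payoff 4)
  P2 vs B: payoffs [5, 0] → best response X (payoff 5)
Mutual best responses: (A,X), (B,X) → Nash equilibria.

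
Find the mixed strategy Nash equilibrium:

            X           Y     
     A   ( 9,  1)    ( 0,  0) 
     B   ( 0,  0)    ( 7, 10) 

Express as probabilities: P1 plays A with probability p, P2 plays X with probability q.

p = 0.9091, q = 0.4375

Work:
Find probabilities that make opponent indifferent:
P2 chooses q to make P1 indifferent between A and B
P1 chooses p to make P2 indifferent between X and Y
Mixed NE: P1 plays (A: 0.9091, B: 0.0909), P2 plays (X: 0.4375, Y: 0.5625)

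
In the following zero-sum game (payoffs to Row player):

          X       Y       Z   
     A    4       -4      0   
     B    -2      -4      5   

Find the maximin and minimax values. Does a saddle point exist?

Maximin = -4, Minimax = -4, Saddle: True

Work:
Row minimums: [-4, -4] → maximin = -4
Column maximums: [4, -4, 5] → minimax = -4
Saddle point exists! Game value = -4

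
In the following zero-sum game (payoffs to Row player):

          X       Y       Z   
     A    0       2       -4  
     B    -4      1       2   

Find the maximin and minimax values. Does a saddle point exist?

Maximin = -4, Minimax = 0, Saddle: False

Work:
Row minimums: [-4, -4] → maximin = -4
Column maximums: [0, 2, 2] → minimax = 0
No saddle point (maximin ≠ minimax). Mixed strategy needed.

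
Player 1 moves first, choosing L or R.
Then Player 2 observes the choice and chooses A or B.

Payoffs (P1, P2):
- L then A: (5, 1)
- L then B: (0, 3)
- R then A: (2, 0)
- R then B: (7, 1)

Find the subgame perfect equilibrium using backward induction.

P1 plays R, P2 plays B after L and B after R; Payoff (7, 1)

Work:
Backward induction:
After L: P2 chooses B → P1 gets 0
After R: P2 chooses B → P1 gets 7
P1 chooses R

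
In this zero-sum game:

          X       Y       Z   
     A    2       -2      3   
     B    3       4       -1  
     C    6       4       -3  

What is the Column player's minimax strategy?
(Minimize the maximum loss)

Column should play Z, value = 3

Work:
Column player minimizes Row's maximum payoff:
Column X: max payoff to Row = 6
Column Y: max payoff to Row = 4
Column Z: max payoff to Row = 3
Minimum is 3, achieved by column Z.
Minimax strategy: Z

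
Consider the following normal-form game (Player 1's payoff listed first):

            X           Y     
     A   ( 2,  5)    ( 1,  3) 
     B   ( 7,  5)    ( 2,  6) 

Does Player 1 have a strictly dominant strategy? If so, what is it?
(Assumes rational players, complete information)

Yes, Player 1's strictly dominant strategy is B

Work:
A strategy strictly dominates another if it gives a strictly higher payoff against every opponent action. Compare each pair of P1's strategies column-by-column:
  A vs B: [2 vs 7, 1 vs 2] → A does not strictly dominate B (column X: 2 ≤ 7)
  B vs A: [7 vs 2, 2 vs 1] → B strictly dominates A
B strictly dominates every other strategy → strictly dominant.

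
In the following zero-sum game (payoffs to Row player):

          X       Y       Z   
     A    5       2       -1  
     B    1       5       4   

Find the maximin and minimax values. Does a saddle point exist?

Maximin = 1, Minimax = 4, Saddle: False

Work:
Row minimums: [-1, 1] → maximin = 1
Column maximums: [5, 5, 4] → minimax = 4
No saddle point (maximin ≠ minimax). Mixed strategy needed.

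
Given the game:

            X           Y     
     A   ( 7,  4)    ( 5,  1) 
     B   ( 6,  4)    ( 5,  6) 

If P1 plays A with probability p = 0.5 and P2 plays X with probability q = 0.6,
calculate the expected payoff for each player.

E[P1] = 5.9, E[P2] = 3.8

Work:
E[P1] = p·q·π₁(A,X) + p·(1-q)·π₁(A,Y) + (1-p)·q·π₁(B,X) + (1-p)·(1-q)·π₁(B,Y)
= 0.5·0.6·7 + 0.5·0.4·5 + 0.5·0.6·6 + 0.5·0.4·5
= 5.9

E[P2] = 3.8 (similar calculation)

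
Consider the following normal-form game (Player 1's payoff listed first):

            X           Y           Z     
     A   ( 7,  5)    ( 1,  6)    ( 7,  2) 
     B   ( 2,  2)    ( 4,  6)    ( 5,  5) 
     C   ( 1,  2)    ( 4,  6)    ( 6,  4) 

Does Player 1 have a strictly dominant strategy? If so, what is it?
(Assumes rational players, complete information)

No strictly dominant strategy exists for Player 1

Work:
A strategy strictly dominates another if it gives a strictly higher payoff against every opponent action. Compare each pair of P1's strategies column-by-column:
  A vs B: [7 vs 2, 1 vs 4, 7 vs 5] → A does not strictly dominate B (column Y: 1 ≤ 4)
  A vs C: [7 vs 1, 1 vs 4, 7 vs 6] → A does not strictly dominate C (column Y: 1 ≤ 4)
  B vs A: [2 vs 7, 4 vs 1, 5 vs 7] → B does not strictly dominate A (column X: 2 ≤ 7)
  B vs C: [2 vs 1, 4 vs 4, 5 vs 6] → B does not strictly dominate C (column Y: 4 ≤ 4)
  C vs A: [1 vs 7, 4 vs 1, 6 vs 7] → C does not strictly dominate A (column X: 1 ≤ 7)
  C vs B: [1 vs 2, 4 vs 4, 6 vs 5] → C does not strictly dominate B (column X: 1 ≤ 2)
No single strategy strictly dominates all others → no strictly dominant strategy.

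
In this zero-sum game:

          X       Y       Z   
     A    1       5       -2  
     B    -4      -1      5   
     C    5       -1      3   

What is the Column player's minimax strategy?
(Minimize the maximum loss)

Column should play X or Y or Z (all achieve the minimum), value = 5

Work:
Column player minimizes Row's maximum payoff:
Column X: max payoff to Row = 5
Column Y: max payoff to Row = 5
Column Z: max payoff to Row = 5
Minimum is 5, achieved by columns X, Y, Z (tied).
Each of X or Y or Z is a minimax strategy.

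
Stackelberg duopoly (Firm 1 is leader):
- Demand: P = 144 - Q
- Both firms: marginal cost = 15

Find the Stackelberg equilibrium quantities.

q₁* (leader) = 64.5, q₂* (follower) = 32.25

Work:
Follower's reaction: q₂ = (a - c - q₁)/2
Leader substitutes: π₁ = q₁·(a - q₁ - (a-c-q₁)/2 - c)
FOC: q₁* = (144 - 15)/2 = 64.50
Then: q₂* = (144 - 15 - 64.5)/2 = 32.25
Leader has first-mover advantage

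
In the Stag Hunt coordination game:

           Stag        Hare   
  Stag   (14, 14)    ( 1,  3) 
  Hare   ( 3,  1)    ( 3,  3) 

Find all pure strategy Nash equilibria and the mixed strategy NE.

Pure NE: (Stag, Stag) and (Hare, Hare); Mixed NE: p = 0.1538, q = 0.1538

Work:
Check pure NE:
(Stag, Stag): (14, 14) - no unilateral deviation beneficial
(Hare, Hare): (3, 3) - no unilateral deviation beneficial
Mixed NE: P1 plays Stag with p = 0.1538, P2 plays Stag with q = 0.1538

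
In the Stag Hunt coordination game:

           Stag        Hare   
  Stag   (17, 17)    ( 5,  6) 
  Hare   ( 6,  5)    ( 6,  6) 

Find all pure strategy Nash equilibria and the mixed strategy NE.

Pure NE: (Stag, Stag) and (Hare, Hare); Mixed NE: p = 0.0833, q = 0.0833

Work:
Check pure NE:
(Stag, Stag): (17, 17) - no unilateral deviation beneficial
(Hare, Hare): (6, 6) - no unilateral deviation beneficial
Mixed NE: P1 plays Stag with p = 0.0833, P2 plays Stag with q = 0.0833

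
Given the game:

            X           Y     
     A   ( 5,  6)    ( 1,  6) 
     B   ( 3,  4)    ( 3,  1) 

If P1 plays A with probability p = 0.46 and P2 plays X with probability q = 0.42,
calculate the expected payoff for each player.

E[P1] = 2.8528, E[P2] = 3.9804

Work:
E[P1] = p·q·π₁(A,X) + p·(1-q)·π₁(A,Y) + (1-p)·q·π₁(B,X) + (1-p)·(1-q)·π₁(B,Y)
= 0.46·0.42·5 + 0.46·0.58·1 + 0.54·0.42·3 + 0.54·0.58·3
= 2.8528

E[P2] = 3.9804 (similar calculation)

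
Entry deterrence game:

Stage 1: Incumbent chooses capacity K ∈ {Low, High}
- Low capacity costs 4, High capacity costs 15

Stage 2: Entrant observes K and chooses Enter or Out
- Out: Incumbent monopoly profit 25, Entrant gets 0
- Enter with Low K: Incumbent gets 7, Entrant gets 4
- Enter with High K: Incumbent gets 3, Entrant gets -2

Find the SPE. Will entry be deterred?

SPE: (High, Enter|Low, Out|High); Entry deterred. Incumbent net profit = 10

Work:
After Low K: Entrant enters (4 > 0)
After High K: Entrant stays out (-2 < 0)
Incumbent: Low → 7−4=3, High → 25−15=10
Incumbent chooses High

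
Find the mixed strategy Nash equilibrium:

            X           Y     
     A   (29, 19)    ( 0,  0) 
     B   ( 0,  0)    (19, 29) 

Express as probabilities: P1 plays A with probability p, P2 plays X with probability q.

p = 0.6042, q = 0.3958

Work:
Find probabilities that make opponent indifferent:
P2 chooses q to make P1 indifferent between A and B
P1 chooses p to make P2 indifferent between X and Y
Mixed NE: P1 plays (A: 0.6042, B: 0.3958), P2 plays (X: 0.3958, Y: 0.6042)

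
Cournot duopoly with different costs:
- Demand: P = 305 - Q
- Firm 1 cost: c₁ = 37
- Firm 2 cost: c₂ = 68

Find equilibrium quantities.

q₁* = 99.67, q₂* = 68.67

Work:
Reaction: q₁ = (305 - 37 - q₂)/2
Reaction: q₂ = (305 - 68 - q₁)/2
Solve simultaneously:
q₁* = (305 - 2×37 + 68)/3 = 99.67
q₂* = (305 - 2×68 + 37)/3 = 68.67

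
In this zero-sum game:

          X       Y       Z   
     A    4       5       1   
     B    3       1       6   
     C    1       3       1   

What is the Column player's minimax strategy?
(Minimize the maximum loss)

Column should play X, value = 4

Work:
Column player minimizes Row's maximum payoff:
Column X: max payoff to Row = 4
Column Y: max payoff to Row = 5
Column Z: max payoff to Row = 6
Minimum is 4, achieved by column X.
Minimax strategy: X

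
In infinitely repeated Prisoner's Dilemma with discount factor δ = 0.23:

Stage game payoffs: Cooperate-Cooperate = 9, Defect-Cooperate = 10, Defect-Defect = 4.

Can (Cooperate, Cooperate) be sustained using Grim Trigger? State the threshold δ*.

δ* = 0.1667; since δ = 0.23 ≥ 0.1667, cooperation can be sustained

Work:
For Grim Trigger:
Cooperate forever: 9/(1-δ)
Defect then punished: 10 + 4·δ/(1-δ)
Need: 9/(1-δ) ≥ 10 + 4·δ/(1-δ)
Solving: δ ≥ (T-R)/(T-P) = (10-9)/(10-4) = 0.1667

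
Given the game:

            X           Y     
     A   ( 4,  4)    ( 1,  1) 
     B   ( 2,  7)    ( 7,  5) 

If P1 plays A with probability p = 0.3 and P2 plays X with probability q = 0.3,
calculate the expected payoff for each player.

E[P1] = 4.42, E[P2] = 4.49

Work:
E[P1] = p·q·π₁(A,X) + p·(1-q)·π₁(A,Y) + (1-p)·q·π₁(B,X) + (1-p)·(1-q)·π₁(B,Y)
= 0.3·0.3·4 + 0.3·0.7·1 + 0.7·0.3·2 + 0.7·0.7·7
= 4.42

E[P2] = 4.49 (similar calculation)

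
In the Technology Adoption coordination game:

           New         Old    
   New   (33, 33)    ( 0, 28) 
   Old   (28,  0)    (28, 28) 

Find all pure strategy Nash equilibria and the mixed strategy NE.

Pure NE: (New, New) and (Old, Old); Mixed NE: p = 0.8485, q = 0.8485

Work:
Check pure NE:
(New, New): (33, 33) - no unilateral deviation beneficial
(Old, Old): (28, 28) - no unilateral deviation beneficial
Mixed NE: P1 plays New with p = 0.8485, P2 plays New with q = 0.8485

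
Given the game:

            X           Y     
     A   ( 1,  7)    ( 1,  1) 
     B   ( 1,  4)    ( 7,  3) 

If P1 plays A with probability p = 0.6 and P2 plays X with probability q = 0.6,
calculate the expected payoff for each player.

E[P1] = 1.96, E[P2] = 4.2

Work:
E[P1] = p·q·π₁(A,X) + p·(1-q)·π₁(A,Y) + (1-p)·q·π₁(B,X) + (1-p)·(1-q)·π₁(B,Y)
= 0.6·0.6·1 + 0.6·0.4·1 + 0.4·0.6·1 + 0.4·0.4·7
= 1.96

E[P2] = 4.2 (similar calculation)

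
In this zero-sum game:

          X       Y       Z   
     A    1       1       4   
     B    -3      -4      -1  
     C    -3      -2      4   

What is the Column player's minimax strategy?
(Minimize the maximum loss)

Column should play X or Y (all achieve the minimum), value = 1

Work:
Column player minimizes Row's maximum payoff:
Column X: max payoff to Row = 1
Column Y: max payoff to Row = 1
Column Z: max payoff to Row = 4
Minimum is 1, achieved by columns X, Y (tied).
Each of X or Y is a minimax strategy.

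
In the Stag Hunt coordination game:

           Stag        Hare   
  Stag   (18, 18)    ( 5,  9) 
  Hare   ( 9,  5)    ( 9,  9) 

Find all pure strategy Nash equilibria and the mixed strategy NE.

Pure NE: (Stag, Stag) and (Hare, Hare); Mixed NE: p = 0.3077, q = 0.3077

Work:
Check pure NE:
(Stag, Stag): (18, 18) - no unilateral deviation beneficial
(Hare, Hare): (9, 9) - no unilateral deviation beneficial
Mixed NE: P1 plays Stag with p = 0.3077, P2 plays Stag with q = 0.3077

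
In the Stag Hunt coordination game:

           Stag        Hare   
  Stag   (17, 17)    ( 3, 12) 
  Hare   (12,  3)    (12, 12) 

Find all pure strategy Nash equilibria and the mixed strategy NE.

Pure NE: (Stag, Stag) and (Hare, Hare); Mixed NE: p = 0.6429, q = 0.6429

Work:
Check pure NE:
(Stag, Stag): (17, 17) - no unilateral deviation beneficial
(Hare, Hare): (12, 12) - no unilateral deviation beneficial
Mixed NE: P1 plays Stag with p = 0.6429, P2 plays Stag with q = 0.6429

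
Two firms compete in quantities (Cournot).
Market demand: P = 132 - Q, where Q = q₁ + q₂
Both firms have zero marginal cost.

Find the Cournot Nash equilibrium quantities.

q₁* = q₂* = 44.0; P* = 44.0

Work:
Profit: π_i = P·q_i = (a - q_i - q_j)·q_i
FOC: ∂π_i/∂q_i = a - 2q_i - q_j = 0
Reaction function: q_i = (132 - q_j)/2
Symmetry: q* = 132/3 = 44.0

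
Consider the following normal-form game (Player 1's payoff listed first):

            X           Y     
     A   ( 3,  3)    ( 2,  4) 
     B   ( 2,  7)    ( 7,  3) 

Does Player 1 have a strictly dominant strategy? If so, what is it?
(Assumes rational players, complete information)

No strictly dominant strategy exists for Player 1

Work:
A strategy strictly dominates another if it gives a strictly higher payoff against every opponent action. Compare each pair of P1's strategies column-by-column:
  A vs B: [3 vs 2, 2 vs 7] → A does not strictly dominate B (column Y: 2 ≤ 7)
  B vs A: [2 vs 3, 7 vs 2] → B does not strictly dominate A (column X: 2 ≤ 3)
No single strategy strictly dominates all others → no strictly dominant strategy.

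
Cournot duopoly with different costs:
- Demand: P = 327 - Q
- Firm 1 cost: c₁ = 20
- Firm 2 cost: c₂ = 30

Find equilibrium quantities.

q₁* = 105.67, q₂* = 95.67

Work:
Reaction: q₁ = (327 - 20 - q₂)/2
Reaction: q₂ = (327 - 30 - q₁)/2
Solve simultaneously:
q₁* = (327 - 2×20 + 30)/3 = 105.67
q₂* = (327 - 2×30 + 20)/3 = 95.67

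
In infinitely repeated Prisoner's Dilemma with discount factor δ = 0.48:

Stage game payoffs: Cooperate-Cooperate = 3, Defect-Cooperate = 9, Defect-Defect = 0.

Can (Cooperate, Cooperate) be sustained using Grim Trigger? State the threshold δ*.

δ* = 0.6667; since δ = 0.48 < 0.6667, cooperation cannot be sustained

Work:
For Grim Trigger:
Cooperate forever: 3/(1-δ)
Defect then punished: 9 + 0·δ/(1-δ)
Need: 3/(1-δ) ≥ 9 + 0·δ/(1-δ)
Solving: δ ≥ (T-R)/(T-P) = (9-3)/(9-0) = 0.6667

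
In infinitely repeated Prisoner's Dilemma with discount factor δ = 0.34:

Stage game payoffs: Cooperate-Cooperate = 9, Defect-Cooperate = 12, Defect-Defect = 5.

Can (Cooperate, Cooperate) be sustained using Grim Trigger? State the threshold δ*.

δ* = 0.4286; since δ = 0.34 < 0.4286, cooperation cannot be sustained

Work:
For Grim Trigger:
Cooperate forever: 9/(1-δ)
Defect then punished: 12 + 5·δ/(1-δ)
Need: 9/(1-δ) ≥ 12 + 5·δ/(1-δ)
Solving: δ ≥ (T-R)/(T-P) = (12-9)/(12-5) = 0.4286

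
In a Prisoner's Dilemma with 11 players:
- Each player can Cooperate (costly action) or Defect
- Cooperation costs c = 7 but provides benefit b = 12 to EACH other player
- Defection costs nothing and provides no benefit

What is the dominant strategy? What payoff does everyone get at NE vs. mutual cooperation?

Dominant: Defect; NE payoff = 0; Coop payoff = 113

Work:
Defect dominates (saves cost c = 7, benefit to others is external)
NE: All defect → everyone gets 0
If all cooperate: each receives (10)×12 - 7 = 113
Social dilemma: 113 > 0 but NE gives 0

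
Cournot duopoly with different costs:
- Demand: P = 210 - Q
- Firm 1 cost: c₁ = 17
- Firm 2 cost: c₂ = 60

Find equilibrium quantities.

q₁* = 78.67, q₂* = 35.67

Work:
Reaction: q₁ = (210 - 17 - q₂)/2
Reaction: q₂ = (210 - 60 - q₁)/2
Solve simultaneously:
q₁* = (210 - 2×17 + 60)/3 = 78.67
q₂* = (210 - 2×60 + 17)/3 = 35.67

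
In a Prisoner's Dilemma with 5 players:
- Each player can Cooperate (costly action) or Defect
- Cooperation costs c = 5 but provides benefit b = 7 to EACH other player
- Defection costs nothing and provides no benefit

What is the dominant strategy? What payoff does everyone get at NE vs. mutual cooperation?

Dominant: Defect; NE payoff = 0; Coop payoff = 23

Work:
Defect dominates (saves cost c = 5, benefit to others is external)
NE: All defect → everyone gets 0
If all cooperate: each receives (4)×7 - 5 = 23
Social dilemma: 23 > 0 but NE gives 0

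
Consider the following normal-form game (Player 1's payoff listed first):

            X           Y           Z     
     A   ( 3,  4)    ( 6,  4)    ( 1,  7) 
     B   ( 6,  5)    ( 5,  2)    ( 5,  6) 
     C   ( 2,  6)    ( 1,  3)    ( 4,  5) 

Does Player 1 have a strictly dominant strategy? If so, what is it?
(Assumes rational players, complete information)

No strictly dominant strategy exists for Player 1

Work:
A strategy strictly dominates another if it gives a strictly higher payoff against every opponent action. Compare each pair of P1's strategies column-by-column:
  A vs B: [3 vs 6, 6 vs 5, 1 vs 5] → A does not strictly dominate B (column X: 3 ≤ 6)
  A vs C: [3 vs 2, 6 vs 1, 1 vs 4] → A does not strictly dominate C (column Z: 1 ≤ 4)
  B vs A: [6 vs 3, 5 vs 6, 5 vs 1] → B does not strictly dominate A (column Y: 5 ≤ 6)
  B vs C: [6 vs 2, 5 vs 1, 5 vs 4] → B strictly dominates C
  C vs A: [2 vs 3, 1 vs 6, 4 vs 1] → C does not strictly dominate A (column X: 2 ≤ 3)
  C vs B: [2 vs 6, 1 vs 5, 4 vs 5] → C does not strictly dominate B (column X: 2 ≤ 6)
No single strategy strictly dominates all others → no strictly dominant strategy.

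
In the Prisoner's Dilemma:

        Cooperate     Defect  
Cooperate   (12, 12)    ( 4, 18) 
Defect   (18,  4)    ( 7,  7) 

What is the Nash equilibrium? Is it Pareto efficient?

(Defect, Defect) is NE; not Pareto efficient

Work:
Defect dominates Cooperate for both players:
If P2 cooperates: Defect (18) > Cooperate (12)
If P2 defects: Defect (7) > Cooperate (4)
NE: (Defect, Defect) with payoff (7, 7)
But (Cooperate, Cooperate) = (12, 12) Pareto dominates (7, 7)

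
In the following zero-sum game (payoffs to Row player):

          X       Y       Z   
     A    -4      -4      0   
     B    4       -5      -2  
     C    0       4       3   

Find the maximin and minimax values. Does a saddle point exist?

Maximin = 0, Minimax = 3, Saddle: False

Work:
Row minimums: [-4, -5, 0] → maximin = 0
Column maximums: [4, 4, 3] → minimax = 3
No saddle point (maximin ≠ minimax). Mixed strategy needed.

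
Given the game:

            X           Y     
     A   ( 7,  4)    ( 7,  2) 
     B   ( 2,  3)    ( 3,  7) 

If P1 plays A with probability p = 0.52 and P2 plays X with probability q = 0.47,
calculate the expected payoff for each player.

E[P1] = 4.8544, E[P2] = 3.9864

Work:
E[P1] = p·q·π₁(A,X) + p·(1-q)·π₁(A,Y) + (1-p)·q·π₁(B,X) + (1-p)·(1-q)·π₁(B,Y)
= 0.52·0.47·7 + 0.52·0.53·7 + 0.48·0.47·2 + 0.48·0.53·3
= 4.8544

E[P2] = 3.9864 (similar calculation)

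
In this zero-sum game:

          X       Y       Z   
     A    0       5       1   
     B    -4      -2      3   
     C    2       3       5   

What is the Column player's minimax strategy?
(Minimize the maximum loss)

Column should play X, value = 2

Work:
Column player minimizes Row's maximum payoff:
Column X: max payoff to Row = 2
Column Y: max payoff to Row = 5
Column Z: max payoff to Row = 5
Minimum is 2, achieved by column X.
Minimax strategy: X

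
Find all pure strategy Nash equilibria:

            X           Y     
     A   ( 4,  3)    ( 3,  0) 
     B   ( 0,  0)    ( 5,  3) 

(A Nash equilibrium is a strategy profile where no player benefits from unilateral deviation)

Nash equilibrium: (A, X), (B, Y)

Work:
Best responses:
  P1 vs X: payoffs [4, 0] → best response A (payoff 4)
  P1 vs Y: payoffs [3, 5] → best response B (payoff 5)
  P2 vs A: payoffs [3, 0] → best response X (payoff 3)
  P2 vs B: payoffs [0, 3] → best response Y (payoff 3)
Mutual best responses: (A,X), (B,Y) → Nash equilibria.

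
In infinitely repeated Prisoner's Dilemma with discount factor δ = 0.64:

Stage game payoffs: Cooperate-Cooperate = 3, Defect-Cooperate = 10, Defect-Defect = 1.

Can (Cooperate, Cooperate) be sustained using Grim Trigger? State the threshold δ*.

δ* = 0.7778; since δ = 0.64 < 0.7778, cooperation cannot be sustained

Work:
For Grim Trigger:
Cooperate forever: 3/(1-δ)
Defect then punished: 10 + 1·δ/(1-δ)
Need: 3/(1-δ) ≥ 10 + 1·δ/(1-δ)
Solving: δ ≥ (T-R)/(T-P) = (10-3)/(10-1) = 0.7778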